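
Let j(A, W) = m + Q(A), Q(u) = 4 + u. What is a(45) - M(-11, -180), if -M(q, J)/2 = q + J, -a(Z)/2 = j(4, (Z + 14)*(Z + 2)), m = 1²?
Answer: -400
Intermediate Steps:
m = 1
j(A, W) = 5 + A (j(A, W) = 1 + (4 + A) = 5 + A)
a(Z) = -18 (a(Z) = -2*(5 + 4) = -2*9 = -18)
M(q, J) = -2*J - 2*q (M(q, J) = -2*(q + J) = -2*(J + q) = -2*J - 2*q)
a(45) - M(-11, -180) = -18 - (-2*(-180) - 2*(-11)) = -18 - (360 + 22) = -18 - 1*382 = -18 - 382 = -400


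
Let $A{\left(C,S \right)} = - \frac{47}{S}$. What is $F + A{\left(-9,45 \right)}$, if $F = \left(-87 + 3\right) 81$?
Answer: $- \frac{306227}{45} \approx -6805.0$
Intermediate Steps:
$F = -6804$ ($F = \left(-84\right) 81 = -6804$)
$F + A{\left(-9,45 \right)} = -6804 - \frac{47}{45} = - \frac{306227}{45}$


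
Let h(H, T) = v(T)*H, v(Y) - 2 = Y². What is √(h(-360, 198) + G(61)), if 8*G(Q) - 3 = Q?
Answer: 2*I*√3528538 ≈ 3756.9*I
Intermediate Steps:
v(Y) = 2 + Y²
G(Q) = 3/8 + Q/8
h(H, T) = H*(2 + T²) (h(H, T) = (2 + T²)*H = H*(2 + T²))
√(h(-360, 198) + G(61)) = √(-360*(2 + 198²) + (3/8 + (⅛)*61)) = √(-360*(2 + 39204) + (3/8 + 61/8)) = √(-360*39206 + 8) = √(-14114160 + 8) = √(-14114152) = 2*I*√3528538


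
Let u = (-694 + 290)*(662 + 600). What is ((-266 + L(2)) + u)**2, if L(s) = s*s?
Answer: 260212212100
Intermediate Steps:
L(s) = s**2
u = -509848 (u = -404*1262 = -509848)
((-266 + L(2)) + u)**2 = ((-266 + 2**2) - 509848)**2 = ((-266 + 4) - 509848)**2 = (-262 - 509848)**2 = (-510110)**2 = 260212212100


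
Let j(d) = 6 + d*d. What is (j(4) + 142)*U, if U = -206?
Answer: -33784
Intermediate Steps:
j(d) = 6 + d²
(j(4) + 142)*U = ((6 + 4²) + 142)*(-206) = ((6 + 16) + 142)*(-206) = (22 + 142)*(-206) = 164*(-206) = -33784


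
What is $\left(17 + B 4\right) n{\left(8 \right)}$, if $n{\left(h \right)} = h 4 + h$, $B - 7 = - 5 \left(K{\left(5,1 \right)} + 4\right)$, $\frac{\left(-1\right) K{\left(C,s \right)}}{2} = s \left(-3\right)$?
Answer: $-6200$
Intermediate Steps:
$K{\left(C,s \right)} = 6 s$ ($K{\left(C,s \right)} = - 2 s \left(-3\right) = - 2 \left(- 3 s\right) = 6 s$)
$B = -43$ ($B = 7 - 5 \left(6 \cdot 1 + 4\right) = 7 - 5 \left(6 + 4\right) = 7 - 50 = -43$)
$n{\left(h \right)} = 5 h$ ($n{\left(h \right)} = 4 h + h = 5 h$)
$\left(17 + B 4\right) n{\left(8 \right)} = \left(17 - 172\right) 5 \cdot 8 = \left(17 - 172\right) 40 = \left(-155\right) 40 = -6200$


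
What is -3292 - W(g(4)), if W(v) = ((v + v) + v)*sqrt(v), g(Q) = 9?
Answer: -3373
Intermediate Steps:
W(v) = 3*v**(3/2) (W(v) = (2*v + v)*sqrt(v) = (3*v)*sqrt(v) = 3*v**(3/2))
-3292 - W(g(4)) = -3292 - 3*9**(3/2) = -3292 - 3*27 = -3292 - 1*81 = -3292 - 81 = -3373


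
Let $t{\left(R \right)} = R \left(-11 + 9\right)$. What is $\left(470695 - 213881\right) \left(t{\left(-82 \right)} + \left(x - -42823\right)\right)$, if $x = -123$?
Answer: $11008075296$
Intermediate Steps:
$t{\left(R \right)} = - 2 R$ ($t{\left(R \right)} = R \left(-2\right) = - 2 R$)
$\left(470695 - 213881\right) \left(t{\left(-82 \right)} + \left(x - -42823\right)\right) = \left(470695 - 213881\right) \left(\left(-2\right) \left(-82\right) - -42700\right) = 256814 \left(164 + \left(-123 + 42823\right)\right) = 256814 \left(164 + 42700\right) = 256814 \cdot 42864 = 11008075296$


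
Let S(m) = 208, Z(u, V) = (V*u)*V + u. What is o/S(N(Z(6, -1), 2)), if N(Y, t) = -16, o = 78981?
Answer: 78981/208 ≈ 379.72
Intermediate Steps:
Z(u, V) = u + u*V² (Z(u, V) = u*V² + u = u + u*V²)
o/S(N(Z(6, -1), 2)) = 78981/208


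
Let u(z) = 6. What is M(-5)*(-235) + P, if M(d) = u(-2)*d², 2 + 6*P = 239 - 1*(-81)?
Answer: -35197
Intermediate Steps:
P = 53 (P = -⅓ + (239 - 1*(-81))/6 = -⅓ + (239 + 81)/6 = -⅓ + (⅙)*320 = -⅓ + 160/3 = 53)
M(d) = 6*d²
M(-5)*(-235) + P = (6*(-5)²)*(-235) + 53 = (6*25)*(-235) + 53 = 150*(-235) + 53 = -35250 + 53 = -35197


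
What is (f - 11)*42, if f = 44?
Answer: 1386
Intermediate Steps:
(f - 11)*42 = (44 - 11)*42 = 33*42 = 1386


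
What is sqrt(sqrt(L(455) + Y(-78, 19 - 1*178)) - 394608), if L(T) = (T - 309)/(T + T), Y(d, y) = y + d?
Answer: sqrt(-81693721200 + 455*I*sqrt(49031710))/455 ≈ 0.012249 + 628.18*I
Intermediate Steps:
Y(d, y) = d + y
L(T) = (-309 + T)/(2*T) (L(T) = (-309 + T)/((2*T)) = (-309 + T)*(1/(2*T)) = (-309 + T)/(2*T))
sqrt(sqrt(L(455) + Y(-78, 19 - 1*178)) - 394608) = sqrt(sqrt((1/2)*(-309 + 455)/455 + (-78 + (19 - 1*178))) - 394608) = sqrt(sqrt((1/2)*(1/455)*146 + (-78 + (19 - 178))) - 394608) = sqrt(sqrt(73/455 + (-78 - 159)) - 394608) = sqrt(sqrt(73/455 - 237) - 394608) = sqrt(sqrt(-107762/455) - 394608) = sqrt(I*sqrt(49031710)/455 - 394608) = sqrt(-394608 + I*sqrt(49031710)/455)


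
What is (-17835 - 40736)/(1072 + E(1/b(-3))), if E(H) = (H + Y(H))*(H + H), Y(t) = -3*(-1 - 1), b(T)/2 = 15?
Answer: -26356950/482581 ≈ -54.617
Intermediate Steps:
b(T) = 30 (b(T) = 2*15 = 30)
Y(t) = 6 (Y(t) = -3*(-2) = 6)
E(H) = 2*H*(6 + H) (E(H) = (H + 6)*(H + H) = (6 + H)*(2*H) = 2*H*(6 + H))
(-17835 - 40736)/(1072 + E(1/b(-3))) = (-17835 - 40736)/(1072 + 2*(6 + 1/30)/30) = -58571/(1072 + 2*(1/30)*(6 + 1/30)) = -58571/(1072 + 2*(1/30)*(181/30)) = -58571/(1072 + 181/450) = -58571/482581/450 = -58571*450/482581 = -26356950/482581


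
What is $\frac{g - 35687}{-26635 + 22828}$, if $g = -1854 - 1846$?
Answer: $\frac{13129}{1269} \approx 10.346$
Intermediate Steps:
$g = -3700$
$\frac{g - 35687}{-26635 + 22828} = \frac{-3700 - 35687}{-26635 + 22828} = - \frac{39387}{-3807} = \left(-39387\right) \left(- \frac{1}{3807}\right) = \frac{13129}{1269}$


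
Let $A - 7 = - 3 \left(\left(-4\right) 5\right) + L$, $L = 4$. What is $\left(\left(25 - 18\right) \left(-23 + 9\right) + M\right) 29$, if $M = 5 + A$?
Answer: $-638$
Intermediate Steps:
$A = 71$ ($A = 7 - \left(-4 + 3 \left(\left(-4\right) 5\right)\right) = 7 + \left(\left(-3\right) \left(-20\right) + 4\right) = 7 + \left(60 + 4\right) = 7 + 64 = 71$)
$M = 76$ ($M = 5 + 71 = 76$)
$\left(\left(25 - 18\right) \left(-23 + 9\right) + M\right) 29 = \left(\left(25 - 18\right) \left(-23 + 9\right) + 76\right) 29 = \left(7 \left(-14\right) + 76\right) 29 = \left(-98 + 76\right) 29 = \left(-22\right) 29 = -638$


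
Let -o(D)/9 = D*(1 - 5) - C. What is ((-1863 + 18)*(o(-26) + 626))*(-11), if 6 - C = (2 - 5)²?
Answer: -6839415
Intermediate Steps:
C = -3 (C = 6 - (2 - 5)² = 6 - 1*(-3)² = 6 - 1*9 = 6 - 9 = -3)
o(D) = -27 + 36*D (o(D) = -9*(D*(1 - 5) - 1*(-3)) = -9*(D*(-4) + 3) = -9*(-4*D + 3) = -9*(3 - 4*D) = -27 + 36*D)
((-1863 + 18)*(o(-26) + 626))*(-11) = ((-1863 + 18)*((-27 + 36*(-26)) + 626))*(-11) = -1845*((-27 - 936) + 626)*(-11) = -1845*(-963 + 626)*(-11) = -1845*(-337)*(-11) = 621765*(-11) = -6839415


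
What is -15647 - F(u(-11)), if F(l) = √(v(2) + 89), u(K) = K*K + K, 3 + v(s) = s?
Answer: -15647 - 2*√22 ≈ -15656.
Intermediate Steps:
v(s) = -3 + s
u(K) = K + K² (u(K) = K² + K = K + K²)
F(l) = 2*√22 (F(l) = √((-3 + 2) + 89) = √(-1 + 89) = √88 = 2*√22)
-15647 - F(u(-11)) = -15647 - 2*√22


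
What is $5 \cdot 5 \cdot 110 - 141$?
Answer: $2609$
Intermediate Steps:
$5 \cdot 5 \cdot 110 - 141 = 25 \cdot 110 - 141 = 2750 - 141 = 2609$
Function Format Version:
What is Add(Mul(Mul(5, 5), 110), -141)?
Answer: 2609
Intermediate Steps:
Add(Mul(Mul(5, 5), 110), -141) = Add(Mul(25, 110), -141) = Add(2750, -141) = 2609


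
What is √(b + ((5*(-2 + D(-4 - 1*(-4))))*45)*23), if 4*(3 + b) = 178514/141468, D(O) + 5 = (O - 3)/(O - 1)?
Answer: I*√414326863077234/141468 ≈ 143.88*I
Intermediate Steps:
D(O) = -5 + (-3 + O)/(-1 + O) (D(O) = -5 + (O - 3)/(O - 1) = -5 + (-3 + O)/(-1 + O))
b = -759551/282936 (b = -3 + (178514/141468)/4 = -3 + (178514*(1/141468))/4 = -3 + (¼)*(89257/70734) = -3 + 89257/282936 = -759551/282936 ≈ -2.6845)
√(b + ((5*(-2 + D(-4 - 1*(-4))))*45)*23) = √(-759551/282936 + ((5*(-2 + 2*(1 - 2*(-4 - 1*(-4)))/(-1 + (-4 - 1*(-4)))))*45)*23) = √(-759551/282936 + ((5*(-2 + 2*(1 - 2*(-4 + 4))/(-1 + (-4 + 4))))*45)*23) = √(-759551/282936 + ((5*(-2 + 2*(1 - 2*0)/(-1 + 0)))*45)*23) = √(-759551/282936 + ((5*(-2 + 2*(1 + 0)/(-1)))*45)*23) = √(-759551/282936 + ((5*(-2 + 2*(-1)*1))*45)*23) = √(-759551/282936 + ((5*(-2 - 2))*45)*23) = √(-759551/282936 + ((5*(-4))*45)*23) = √(-759551/282936 - 20*45*23) = √(-759551/282936 - 900*23) = √(-759551/282936 - 20700) = √(-5857534751/282936) = I*√414326863077234/141468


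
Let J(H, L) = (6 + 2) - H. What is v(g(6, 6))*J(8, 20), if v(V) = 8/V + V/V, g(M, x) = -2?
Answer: 0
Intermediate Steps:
v(V) = 1 + 8/V (v(V) = 8/V + 1 = 1 + 8/V)
J(H, L) = 8 - H
v(g(6, 6))*J(8, 20) = ((8 - 2)/(-2))*(8 - 1*8) = (-1/2*6)*(8 - 8) = -3*0 = 0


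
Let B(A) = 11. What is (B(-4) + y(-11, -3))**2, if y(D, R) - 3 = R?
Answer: 121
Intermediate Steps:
y(D, R) = 3 + R
(B(-4) + y(-11, -3))**2 = (11 + (3 - 3))**2 = (11 + 0)**2 = 11**2 = 121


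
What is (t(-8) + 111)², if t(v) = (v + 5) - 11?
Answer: 9409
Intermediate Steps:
t(v) = -6 + v (t(v) = (5 + v) - 11 = -6 + v)
(t(-8) + 111)² = ((-6 - 8) + 111)² = (-14 + 111)² = 97² = 9409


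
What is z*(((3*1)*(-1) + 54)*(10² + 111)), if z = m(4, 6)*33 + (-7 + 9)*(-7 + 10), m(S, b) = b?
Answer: 2195244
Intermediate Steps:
z = 204 (z = 6*33 + (-7 + 9)*(-7 + 10) = 198 + 2*3 = 198 + 6 = 204)
z*(((3*1)*(-1) + 54)*(10² + 111)) = 204*(((3*1)*(-1) + 54)*(10² + 111)) = 204*((3*(-1) + 54)*(100 + 111)) = 204*((-3 + 54)*211) = 204*(51*211) = 204*10761 = 2195244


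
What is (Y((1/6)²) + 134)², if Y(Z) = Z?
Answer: 23280625/1296 ≈ 17963.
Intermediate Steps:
(Y((1/6)²) + 134)² = ((1/6)² + 134)² = ((⅙)² + 134)² = (1/36 + 134)² = (4825/36)² = 23280625/1296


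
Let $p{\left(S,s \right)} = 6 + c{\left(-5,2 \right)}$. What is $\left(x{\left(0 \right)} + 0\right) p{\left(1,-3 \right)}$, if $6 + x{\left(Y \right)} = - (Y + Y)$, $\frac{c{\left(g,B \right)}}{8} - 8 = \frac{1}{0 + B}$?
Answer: $-444$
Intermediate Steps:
$c{\left(g,B \right)} = 64 + \frac{8}{B}$ ($c{\left(g,B \right)} = 64 + \frac{8}{0 + B} = 64 + \frac{8}{B}$)
$x{\left(Y \right)} = -6 - 2 Y$ ($x{\left(Y \right)} = -6 - \left(Y + Y\right) = -6 - 2 Y$)
$p{\left(S,s \right)} = 74$ ($p{\left(S,s \right)} = 6 + \left(64 + \frac{8}{2}\right) = 6 + \left(64 + 8 \cdot \frac{1}{2}\right) = 6 + \left(64 + 4\right) = 6 + 68 = 74$)
$\left(x{\left(0 \right)} + 0\right) p{\left(1,-3 \right)} = \left(\left(-6 - 0\right) + 0\right) 74 = \left(\left(-6 + 0\right) + 0\right) 74 = \left(-6 + 0\right) 74 = \left(-6\right) 74 = -444$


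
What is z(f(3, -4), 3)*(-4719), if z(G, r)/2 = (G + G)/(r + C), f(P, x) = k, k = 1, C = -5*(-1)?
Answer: -4719/2 ≈ -2359.5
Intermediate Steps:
C = 5
f(P, x) = 1
z(G, r) = 4*G/(5 + r) (z(G, r) = 2*((G + G)/(r + 5)) = 2*((2*G)/(5 + r)) = 2*(2*G/(5 + r)) = 4*G/(5 + r))
z(f(3, -4), 3)*(-4719) = (4*1/(5 + 3))*(-4719) = (4*1/8)*(-4719) = (4*1*(⅛))*(-4719) = (½)*(-4719) = -4719/2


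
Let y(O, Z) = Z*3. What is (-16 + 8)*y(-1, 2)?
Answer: -48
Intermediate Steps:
y(O, Z) = 3*Z
(-16 + 8)*y(-1, 2) = (-16 + 8)*(3*2) = -8*6 = -48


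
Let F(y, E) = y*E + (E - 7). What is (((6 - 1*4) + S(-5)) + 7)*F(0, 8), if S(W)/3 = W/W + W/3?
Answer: 7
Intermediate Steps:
F(y, E) = -7 + E + E*y (F(y, E) = E*y + (-7 + E) = -7 + E + E*y)
S(W) = 3 + W (S(W) = 3*(W/W + W/3) = 3*(1 + W*(1/3)) = 3*(1 + W/3) = 3 + W)
(((6 - 1*4) + S(-5)) + 7)*F(0, 8) = (((6 - 1*4) + (3 - 5)) + 7)*(-7 + 8 + 8*0) = (((6 - 4) - 2) + 7)*(-7 + 8 + 0) = ((2 - 2) + 7)*1 = (0 + 7)*1 = 7*1 = 7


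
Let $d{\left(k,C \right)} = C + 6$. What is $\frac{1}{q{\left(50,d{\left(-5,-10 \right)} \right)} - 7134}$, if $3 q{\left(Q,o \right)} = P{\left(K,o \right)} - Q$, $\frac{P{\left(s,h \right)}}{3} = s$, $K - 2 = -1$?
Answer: $- \frac{3}{21449} \approx -0.00013987$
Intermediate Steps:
$K = 1$ ($K = 2 - 1 = 1$)
$P{\left(s,h \right)} = 3 s$
$d{\left(k,C \right)} = 6 + C$
$q{\left(Q,o \right)} = 1 - \frac{Q}{3}$ ($q{\left(Q,o \right)} = \frac{3 \cdot 1 - Q}{3} = \frac{3 - Q}{3} = 1 - \frac{Q}{3}$)
$\frac{1}{q{\left(50,d{\left(-5,-10 \right)} \right)} - 7134} = \frac{1}{\left(1 - \frac{50}{3}\right) - 7134} = \frac{1}{- \frac{47}{3} - 7134} = \frac{1}{- \frac{21449}{3}} = - \frac{3}{21449}$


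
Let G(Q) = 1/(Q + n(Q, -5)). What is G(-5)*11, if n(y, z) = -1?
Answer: -11/6 ≈ -1.8333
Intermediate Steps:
G(Q) = 1/(-1 + Q) (G(Q) = 1/(Q - 1) = 1/(-1 + Q))
G(-5)*11 = 11/(-1 - 5) = 11/(-6) = -1/6*11 = -11/6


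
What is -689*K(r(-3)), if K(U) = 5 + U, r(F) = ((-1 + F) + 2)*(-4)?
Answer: -8957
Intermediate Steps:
r(F) = -4 - 4*F (r(F) = (1 + F)*(-4) = -4 - 4*F)
-689*K(r(-3)) = -689*(5 + (-4 - 4*(-3))) = -689*(5 + (-4 + 12)) = -689*(5 + 8) = -689*13 = -8957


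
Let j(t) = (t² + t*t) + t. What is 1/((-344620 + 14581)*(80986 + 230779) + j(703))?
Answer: -1/102893619714 ≈ -9.7188e-12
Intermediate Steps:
j(t) = t + 2*t² (j(t) = (t² + t²) + t = 2*t² + t = t + 2*t²)
1/((-344620 + 14581)*(80986 + 230779) + j(703)) = 1/((-344620 + 14581)*(80986 + 230779) + 703*(1 + 2*703)) = 1/(-330039*311765 + 703*(1 + 1406)) = 1/(-102894608835 + 703*1407) = 1/(-102894608835 + 989121) = 1/(-102893619714) = -1/102893619714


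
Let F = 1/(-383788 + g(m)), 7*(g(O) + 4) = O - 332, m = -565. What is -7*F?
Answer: 49/2687441 ≈ 1.8233e-5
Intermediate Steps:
g(O) = -360/7 + O/7 (g(O) = -4 + (O - 332)/7 = -4 + (-332 + O)/7 = -4 + (-332/7 + O/7) = -360/7 + O/7)
F = -7/2687441 (F = 1/(-383788 + (-360/7 + (⅐)*(-565))) = 1/(-383788 + (-360/7 - 565/7)) = 1/(-383788 - 925/7) = 1/(-2687441/7) = -7/2687441 ≈ -2.6047e-6)
-7*F = -7*(-7)/2687441 = -1*(-49/2687441) = 49/2687441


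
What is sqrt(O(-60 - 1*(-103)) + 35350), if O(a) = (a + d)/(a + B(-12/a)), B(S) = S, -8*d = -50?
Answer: sqrt(477179617827)/3674 ≈ 188.02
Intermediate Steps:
d = 25/4 (d = -1/8*(-50) = 25/4 ≈ 6.2500)
O(a) = (25/4 + a)/(a - 12/a) (O(a) = (a + 25/4)/(a - 12/a) = (25/4 + a)/(a - 12/a))
sqrt(O(-60 - 1*(-103)) + 35350) = sqrt((-60 - 1*(-103))*(25 + 4*(-60 - 1*(-103)))/(4*(-12 + (-60 - 1*(-103))**2)) + 35350) = sqrt((-60 + 103)*(25 + 4*(-60 + 103))/(4*(-12 + (-60 + 103)**2)) + 35350) = sqrt((1/4)*43*(25 + 4*43)/(-12 + 43**2) + 35350) = sqrt((1/4)*43*(25 + 172)/(-12 + 1849) + 35350) = sqrt((1/4)*43*197/1837 + 35350) = sqrt((1/4)*43*(1/1837)*197 + 35350) = sqrt(8471/7348 + 35350) = sqrt(259760271/7348) = sqrt(477179617827)/3674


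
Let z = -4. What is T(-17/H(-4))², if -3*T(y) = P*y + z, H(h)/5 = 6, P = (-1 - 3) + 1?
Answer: 529/900 ≈ 0.58778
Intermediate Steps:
P = -3 (P = -4 + 1 = -3)
H(h) = 30 (H(h) = 5*6 = 30)
T(y) = 4/3 + y (T(y) = -(-3*y - 4)/3 = -(-4 - 3*y)/3 = 4/3 + y)
T(-17/H(-4))² = (4/3 - 17/30)² = (23/30)² = 529/900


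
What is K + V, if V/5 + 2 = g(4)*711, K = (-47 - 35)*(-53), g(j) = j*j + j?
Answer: 75436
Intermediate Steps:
g(j) = j + j**2 (g(j) = j**2 + j = j + j**2)
K = 4346 (K = -82*(-53) = 4346)
V = 71090 (V = -10 + 5*((4*(1 + 4))*711) = -10 + 5*((4*5)*711) = -10 + 5*(20*711) = -10 + 5*14220 = -10 + 71100 = 71090)
K + V = 4346 + 71090 = 75436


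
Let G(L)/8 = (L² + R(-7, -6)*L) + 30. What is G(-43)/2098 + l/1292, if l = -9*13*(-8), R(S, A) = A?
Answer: 3006470/338827 ≈ 8.8732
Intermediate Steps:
G(L) = 240 - 48*L + 8*L² (G(L) = 8*((L² - 6*L) + 30) = 8*(30 + L² - 6*L) = 240 - 48*L + 8*L²)
l = 936 (l = -117*(-8) = 936)
G(-43)/2098 + l/1292 = (240 - 48*(-43) + 8*(-43)²)/2098 + 936/1292 = (240 + 2064 + 8*1849)*(1/2098) + 936*(1/1292) = (240 + 2064 + 14792)*(1/2098) + 234/323 = 17096*(1/2098) + 234/323 = 8548/1049 + 234/323 = 3006470/338827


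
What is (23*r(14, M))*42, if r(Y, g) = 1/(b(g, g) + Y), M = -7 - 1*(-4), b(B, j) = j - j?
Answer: 69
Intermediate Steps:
b(B, j) = 0
M = -3 (M = -7 + 4 = -3)
r(Y, g) = 1/Y (r(Y, g) = 1/(0 + Y) = 1/Y)
(23*r(14, M))*42 = (23/14)*42 = 69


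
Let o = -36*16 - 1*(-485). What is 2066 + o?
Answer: 1975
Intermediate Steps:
o = -91 (o = -576 + 485 = -91)
2066 + o = 2066 - 91 = 1975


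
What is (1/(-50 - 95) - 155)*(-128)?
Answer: 2876928/145 ≈ 19841.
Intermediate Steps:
(1/(-50 - 95) - 155)*(-128) = (1/(-145) - 155)*(-128) = (-1/145 - 155)*(-128) = -22476/145*(-128) = 2876928/145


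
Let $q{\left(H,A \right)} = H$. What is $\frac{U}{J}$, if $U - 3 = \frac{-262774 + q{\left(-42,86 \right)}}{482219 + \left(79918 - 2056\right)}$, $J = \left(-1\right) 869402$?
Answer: $- \frac{1417427}{486935541562} \approx -2.9109 \cdot 10^{-6}$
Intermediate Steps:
$J = -869402$
$U = \frac{1417427}{560081}$ ($U = 3 + \frac{-262774 - 42}{482219 + \left(79918 - 2056\right)} = 3 - \frac{262816}{482219 + \left(79918 - 2056\right)} = 3 - \frac{262816}{482219 + 77862} = 3 - \frac{262816}{560081} = \frac{1417427}{560081} \approx 2.5308$)
$\frac{U}{J} = \frac{1417427}{560081 \left(-869402\right)} = \frac{1417427}{560081} \left(- \frac{1}{869402}\right) = - \frac{1417427}{486935541562}$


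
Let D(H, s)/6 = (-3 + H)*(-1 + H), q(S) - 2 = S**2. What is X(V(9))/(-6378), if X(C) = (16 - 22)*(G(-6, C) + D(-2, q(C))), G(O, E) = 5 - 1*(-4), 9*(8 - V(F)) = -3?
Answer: 99/1063 ≈ 0.093133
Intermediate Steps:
V(F) = 25/3 (V(F) = 8 - 1/9*(-3) = 8 + 1/3 = 25/3)
G(O, E) = 9 (G(O, E) = 5 + 4 = 9)
q(S) = 2 + S**2
D(H, s) = 6*(-1 + H)*(-3 + H) (D(H, s) = 6*((-3 + H)*(-1 + H)) = 6*((-1 + H)*(-3 + H)) = 6*(-1 + H)*(-3 + H))
X(C) = -594 (X(C) = (16 - 22)*(9 + (18 - 24*(-2) + 6*(-2)**2)) = -6*(9 + (18 + 48 + 6*4)) = -6*(9 + (18 + 48 + 24)) = -6*(9 + 90) = -6*99 = -594)
X(V(9))/(-6378) = -594/(-6378) = -594*(-1/6378) = 99/1063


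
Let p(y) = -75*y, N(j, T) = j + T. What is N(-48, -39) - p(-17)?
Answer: -1362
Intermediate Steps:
N(j, T) = T + j
N(-48, -39) - p(-17) = (-39 - 48) - (-75)*(-17) = -87 - 1*1275 = -87 - 1275 = -1362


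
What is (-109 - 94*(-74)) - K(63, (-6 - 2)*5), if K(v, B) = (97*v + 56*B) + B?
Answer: 3016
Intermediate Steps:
K(v, B) = 57*B + 97*v (K(v, B) = (56*B + 97*v) + B = 57*B + 97*v)
(-109 - 94*(-74)) - K(63, (-6 - 2)*5) = (-109 - 94*(-74)) - (57*((-6 - 2)*5) + 97*63) = (-109 + 6956) - (57*(-8*5) + 6111) = 6847 - (57*(-40) + 6111) = 6847 - (-2280 + 6111) = 6847 - 1*3831 = 6847 - 3831 = 3016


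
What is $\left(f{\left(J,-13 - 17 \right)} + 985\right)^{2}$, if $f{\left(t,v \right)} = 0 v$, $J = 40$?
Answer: $970225$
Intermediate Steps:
$f{\left(t,v \right)} = 0$
$\left(f{\left(J,-13 - 17 \right)} + 985\right)^{2} = \left(0 + 985\right)^{2} = 985^{2} = 970225$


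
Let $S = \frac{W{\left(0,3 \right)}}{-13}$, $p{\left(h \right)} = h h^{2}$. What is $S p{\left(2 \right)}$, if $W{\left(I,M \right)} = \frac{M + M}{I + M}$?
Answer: $- \frac{16}{13} \approx -1.2308$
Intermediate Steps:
$p{\left(h \right)} = h^{3}$
$W{\left(I,M \right)} = \frac{2 M}{I + M}$
$S = - \frac{2}{13}$ ($S = \frac{2 \cdot 3 \frac{1}{0 + 3}}{-13} = 2 \cdot 3 \cdot \frac{1}{3} \left(- \frac{1}{13}\right) = 2 \left(- \frac{1}{13}\right) = - \frac{2}{13} \approx -0.15385$)
$S p{\left(2 \right)} = - \frac{2 \cdot 2^{3}}{13} = \left(- \frac{2}{13}\right) 8 = - \frac{16}{13}$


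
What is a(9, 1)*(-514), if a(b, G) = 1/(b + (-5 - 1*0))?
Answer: -257/2 ≈ -128.50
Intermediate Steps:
a(b, G) = 1/(-5 + b) (a(b, G) = 1/(b + (-5 + 0)) = 1/(b - 5) = 1/(-5 + b))
a(9, 1)*(-514) = -514/(-5 + 9) = -514/4 = (¼)*(-514) = -257/2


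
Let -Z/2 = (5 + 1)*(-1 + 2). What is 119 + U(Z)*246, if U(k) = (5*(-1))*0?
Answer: 119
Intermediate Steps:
Z = -12 (Z = -2*(5 + 1)*(-1 + 2) = -12 ≈ -12.000)
U(k) = 0 (U(k) = -5*0 = 0)
119 + U(Z)*246 = 119 + 0*246 = 119 + 0 = 119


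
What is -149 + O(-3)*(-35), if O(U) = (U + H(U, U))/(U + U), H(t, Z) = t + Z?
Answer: -403/2 ≈ -201.50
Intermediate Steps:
H(t, Z) = Z + t
O(U) = 3/2 (O(U) = (U + (U + U))/(U + U) = (U + 2*U)/((2*U)) = (3*U)*(1/(2*U)) = 3/2)
-149 + O(-3)*(-35) = -149 + (3/2)*(-35) = -149 - 105/2 = -403/2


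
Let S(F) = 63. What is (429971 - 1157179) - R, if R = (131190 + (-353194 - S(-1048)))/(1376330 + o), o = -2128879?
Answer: -547259875259/752549 ≈ -7.2721e+5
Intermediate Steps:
R = 222067/752549 (R = (131190 + (-353194 - 1*63))/(1376330 - 2128879) = (131190 + (-353194 - 63))/(-752549) = (131190 - 353257)*(-1/752549) = -222067*(-1/752549) = 222067/752549 ≈ 0.29509)
(429971 - 1157179) - R = (429971 - 1157179) - 1*222067/752549 = -727208 - 222067/752549 = -547259875259/752549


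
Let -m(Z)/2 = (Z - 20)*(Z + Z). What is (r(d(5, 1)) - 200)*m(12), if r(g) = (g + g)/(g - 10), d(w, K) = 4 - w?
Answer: -844032/11 ≈ -76730.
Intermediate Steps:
r(g) = 2*g/(-10 + g) (r(g) = (2*g)/(-10 + g) = 2*g/(-10 + g))
m(Z) = -4*Z*(-20 + Z) (m(Z) = -2*(Z - 20)*(Z + Z) = -2*(-20 + Z)*2*Z = -4*Z*(-20 + Z))
(r(d(5, 1)) - 200)*m(12) = (2*(4 - 1*5)/(-10 + (4 - 1*5)) - 200)*(4*12*(20 - 1*12)) = (2*(4 - 5)/(-10 + (4 - 5)) - 200)*(4*12*(20 - 12)) = (2*(-1)/(-10 - 1) - 200)*(4*12*8) = (2*(-1)/(-11) - 200)*384 = (2*(-1)*(-1/11) - 200)*384 = (2/11 - 200)*384 = -2198/11*384 = -844032/11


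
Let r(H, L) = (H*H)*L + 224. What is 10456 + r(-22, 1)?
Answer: 11164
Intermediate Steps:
r(H, L) = 224 + L*H² (r(H, L) = H²*L + 224 = L*H² + 224 = 224 + L*H²)
10456 + r(-22, 1) = 10456 + (224 + 1*(-22)²) = 10456 + (224 + 1*484) = 10456 + (224 + 484) = 10456 + 708 = 11164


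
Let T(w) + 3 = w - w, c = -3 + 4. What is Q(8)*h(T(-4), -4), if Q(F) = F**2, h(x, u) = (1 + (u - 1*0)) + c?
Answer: -128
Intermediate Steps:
c = 1
T(w) = -3 (T(w) = -3 + (w - w) = -3 + 0 = -3)
h(x, u) = 2 + u (h(x, u) = (1 + (u - 1*0)) + 1 = (1 + (u + 0)) + 1 = (1 + u) + 1 = 2 + u)
Q(8)*h(T(-4), -4) = 8**2*(2 - 4) = 64*(-2) = -128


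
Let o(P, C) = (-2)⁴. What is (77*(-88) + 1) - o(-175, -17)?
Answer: -6791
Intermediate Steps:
o(P, C) = 16
(77*(-88) + 1) - o(-175, -17) = (77*(-88) + 1) - 1*16 = (-6776 + 1) - 16 = -6775 - 16 = -6791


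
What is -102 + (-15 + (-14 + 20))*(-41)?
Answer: 267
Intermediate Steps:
-102 + (-15 + (-14 + 20))*(-41) = -102 + (-15 + 6)*(-41) = -102 - 9*(-41) = -102 + 369 = 267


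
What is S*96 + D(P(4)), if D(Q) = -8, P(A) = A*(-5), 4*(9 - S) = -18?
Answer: 1288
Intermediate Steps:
S = 27/2 (S = 9 - ¼*(-18) = 9 + 9/2 = 27/2 ≈ 13.500)
P(A) = -5*A
S*96 + D(P(4)) = (27/2)*96 - 8 = 1296 - 8 = 1288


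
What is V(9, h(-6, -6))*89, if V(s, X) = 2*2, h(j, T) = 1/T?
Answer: 356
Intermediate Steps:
V(s, X) = 4
V(9, h(-6, -6))*89 = 4*89 = 356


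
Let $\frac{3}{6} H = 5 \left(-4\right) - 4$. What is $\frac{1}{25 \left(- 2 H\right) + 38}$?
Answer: $\frac{1}{2438} \approx 0.00041017$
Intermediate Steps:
$H = -48$ ($H = 2 \left(5 \left(-4\right) - 4\right) = 2 \left(-20 - 4\right) = 2 \left(-24\right) = -48$)
$\frac{1}{25 \left(- 2 H\right) + 38} = \frac{1}{25 \left(\left(-2\right) \left(-48\right)\right) + 38} = \frac{1}{25 \cdot 96 + 38} = \frac{1}{2400 + 38} = \frac{1}{2438}$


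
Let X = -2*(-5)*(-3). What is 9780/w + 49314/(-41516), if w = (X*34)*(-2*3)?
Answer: 217135/529329 ≈ 0.41021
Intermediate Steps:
X = -30 (X = 10*(-3) = -30)
w = 6120 (w = (-30*34)*(-2*3) = -1020*(-6) = 6120)
9780/w + 49314/(-41516) = 9780/6120 + 49314/(-41516) = 9780*(1/6120) + 49314*(-1/41516) = 163/102 - 24657/20758 = 217135/529329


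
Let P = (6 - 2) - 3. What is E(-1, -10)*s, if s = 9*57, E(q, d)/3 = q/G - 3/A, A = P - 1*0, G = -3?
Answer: -4104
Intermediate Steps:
P = 1 (P = 4 - 3 = 1)
A = 1 (A = 1 - 1*0 = 1 + 0 = 1)
E(q, d) = -9 - q (E(q, d) = 3*(q/(-3) - 3/1) = 3*(q*(-⅓) - 3*1) = 3*(-q/3 - 3) = 3*(-3 - q/3) = -9 - q)
s = 513
E(-1, -10)*s = (-9 - 1*(-1))*513 = (-9 + 1)*513 = -8*513 = -4104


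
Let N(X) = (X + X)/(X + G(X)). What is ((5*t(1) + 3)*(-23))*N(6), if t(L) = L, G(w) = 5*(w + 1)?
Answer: -2208/41 ≈ -53.854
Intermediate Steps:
G(w) = 5 + 5*w (G(w) = 5*(1 + w) = 5 + 5*w)
N(X) = 2*X/(5 + 6*X) (N(X) = (X + X)/(X + (5 + 5*X)) = (2*X)/(5 + 6*X) = 2*X/(5 + 6*X))
((5*t(1) + 3)*(-23))*N(6) = ((5*1 + 3)*(-23))*(2*6/(5 + 6*6)) = ((5 + 3)*(-23))*(2*6/(5 + 36)) = (8*(-23))*(2*6/41) = -368*6/41 = -184*12/41 = -2208/41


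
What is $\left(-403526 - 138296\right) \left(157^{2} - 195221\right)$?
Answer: $92419662184$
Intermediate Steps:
$\left(-403526 - 138296\right) \left(157^{2} - 195221\right) = - 541822 \left(24649 - 195221\right) = \left(-541822\right) \left(-170572\right) = 92419662184$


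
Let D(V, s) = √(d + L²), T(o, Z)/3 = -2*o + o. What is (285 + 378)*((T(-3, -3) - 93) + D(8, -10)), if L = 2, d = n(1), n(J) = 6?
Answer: -55692 + 663*√10 ≈ -53595.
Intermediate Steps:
d = 6
T(o, Z) = -3*o (T(o, Z) = 3*(-2*o + o) = 3*(-o) = -3*o)
D(V, s) = √10 (D(V, s) = √(6 + 2²) = √(6 + 4) = √10)
(285 + 378)*((T(-3, -3) - 93) + D(8, -10)) = (285 + 378)*((-3*(-3) - 93) + √10) = 663*((9 - 93) + √10) = 663*(-84 + √10) = -55692 + 663*√10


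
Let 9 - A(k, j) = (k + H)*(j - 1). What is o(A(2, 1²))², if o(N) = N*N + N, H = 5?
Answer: 8100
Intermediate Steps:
A(k, j) = 9 - (-1 + j)*(5 + k) (A(k, j) = 9 - (k + 5)*(j - 1) = 9 - (5 + k)*(-1 + j) = 9 - (-1 + j)*(5 + k))
o(N) = N + N² (o(N) = N² + N = N + N²)
o(A(2, 1²))² = ((14 + 2 - 5*1² - 1*1²*2)*(1 + (14 + 2 - 5*1² - 1*1²*2)))² = ((14 + 2 - 5*1 - 1*1*2)*(1 + (14 + 2 - 5*1 - 1*1*2)))² = ((14 + 2 - 5 - 2)*(1 + (14 + 2 - 5 - 2)))² = (9*(1 + 9))² = (9*10)² = 90² = 8100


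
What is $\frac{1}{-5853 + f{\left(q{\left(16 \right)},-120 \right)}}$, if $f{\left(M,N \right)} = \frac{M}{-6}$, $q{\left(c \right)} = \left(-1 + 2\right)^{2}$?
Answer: $- \frac{6}{35119} \approx -0.00017085$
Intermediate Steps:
$q{\left(c \right)} = 1$ ($q{\left(c \right)} = 1^{2} = 1$)
$f{\left(M,N \right)} = - \frac{M}{6}$
$\frac{1}{-5853 + f{\left(q{\left(16 \right)},-120 \right)}} = \frac{1}{-5853 - \frac{1}{6}} = \frac{1}{- \frac{35119}{6}} = - \frac{6}{35119}$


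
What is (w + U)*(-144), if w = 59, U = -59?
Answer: 0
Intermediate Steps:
(w + U)*(-144) = (59 - 59)*(-144) = 0*(-144) = 0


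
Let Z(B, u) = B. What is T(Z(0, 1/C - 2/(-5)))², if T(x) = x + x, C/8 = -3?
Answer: 0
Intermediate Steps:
C = -24 (C = 8*(-3) = -24)
T(x) = 2*x
T(Z(0, 1/C - 2/(-5)))² = (2*0)² = 0² = 0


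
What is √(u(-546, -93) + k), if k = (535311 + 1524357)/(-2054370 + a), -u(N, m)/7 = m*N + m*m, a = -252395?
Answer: 3*I*√179656745450145/62345 ≈ 644.97*I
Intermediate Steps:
u(N, m) = -7*m² - 7*N*m (u(N, m) = -7*(m*N + m*m) = -7*(N*m + m²) = -7*(m² + N*m) = -7*m² - 7*N*m)
k = -2059668/2306765 (k = (535311 + 1524357)/(-2054370 - 252395) = 2059668/(-2306765) = 2059668*(-1/2306765) = -2059668/2306765 ≈ -0.89288)
√(u(-546, -93) + k) = √(-7*(-93)*(-546 - 93) - 2059668/2306765) = √(-7*(-93)*(-639) - 2059668/2306765) = √(-415989 - 2059668/2306765) = √(-959590925253/2306765) = 3*I*√179656745450145/62345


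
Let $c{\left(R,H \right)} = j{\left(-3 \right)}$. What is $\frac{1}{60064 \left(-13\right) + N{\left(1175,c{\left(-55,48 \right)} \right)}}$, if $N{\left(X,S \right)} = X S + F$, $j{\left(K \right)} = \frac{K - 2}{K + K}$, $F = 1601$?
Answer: $- \frac{6}{4669511} \approx -1.2849 \cdot 10^{-6}$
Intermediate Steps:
$j{\left(K \right)} = \frac{-2 + K}{2 K}$
$c{\left(R,H \right)} = \frac{5}{6}$ ($c{\left(R,H \right)} = \frac{-2 - 3}{2 \left(-3\right)} = \frac{1}{2} \left(- \frac{1}{3}\right) \left(-5\right) = \frac{5}{6}$)
$N{\left(X,S \right)} = 1601 + S X$ ($N{\left(X,S \right)} = X S + 1601 = S X + 1601 = 1601 + S X$)
$\frac{1}{60064 \left(-13\right) + N{\left(1175,c{\left(-55,48 \right)} \right)}} = \frac{1}{60064 \left(-13\right) + \left(1601 + \frac{5}{6} \cdot 1175\right)} = \frac{1}{-780832 + \left(1601 + \frac{5875}{6}\right)} = \frac{1}{-780832 + \frac{15481}{6}} = \frac{1}{- \frac{4669511}{6}} = - \frac{6}{4669511}$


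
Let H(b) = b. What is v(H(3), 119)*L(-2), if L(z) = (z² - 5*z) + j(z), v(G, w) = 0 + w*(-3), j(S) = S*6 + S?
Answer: 0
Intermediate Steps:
j(S) = 7*S (j(S) = 6*S + S = 7*S)
v(G, w) = -3*w (v(G, w) = 0 - 3*w = -3*w)
L(z) = z² + 2*z (L(z) = (z² - 5*z) + 7*z = z² + 2*z)
v(H(3), 119)*L(-2) = (-3*119)*(-2*(2 - 2)) = -(-714)*0 = -357*0 = 0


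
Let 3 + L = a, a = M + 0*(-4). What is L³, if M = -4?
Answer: -343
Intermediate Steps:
a = -4 (a = -4 + 0*(-4) = -4 + 0 = -4)
L = -7 (L = -3 - 4 = -7)
L³ = (-7)³ = -343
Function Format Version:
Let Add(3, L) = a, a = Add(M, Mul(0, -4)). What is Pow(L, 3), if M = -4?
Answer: -343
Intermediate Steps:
a = -4 (a = Add(-4, Mul(0, -4)) = Add(-4, 0) = -4)
L = -7 (L = Add(-3, -4) = -7)
Pow(L, 3) = Pow(-7, 3) = -343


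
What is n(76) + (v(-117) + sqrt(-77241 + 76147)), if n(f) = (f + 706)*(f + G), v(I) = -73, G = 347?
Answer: 330713 + I*sqrt(1094) ≈ 3.3071e+5 + 33.076*I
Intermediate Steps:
n(f) = (347 + f)*(706 + f) (n(f) = (f + 706)*(f + 347) = (706 + f)*(347 + f) = (347 + f)*(706 + f))
n(76) + (v(-117) + sqrt(-77241 + 76147)) = (244982 + 76**2 + 1053*76) + (-73 + sqrt(-77241 + 76147)) = (244982 + 5776 + 80028) + (-73 + sqrt(-1094)) = 330786 + (-73 + I*sqrt(1094)) = 330713 + I*sqrt(1094)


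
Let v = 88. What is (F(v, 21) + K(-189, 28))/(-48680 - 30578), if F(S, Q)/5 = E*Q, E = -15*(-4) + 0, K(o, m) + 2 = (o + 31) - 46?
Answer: -3047/39629 ≈ -0.076888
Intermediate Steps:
K(o, m) = -17 + o (K(o, m) = -2 + ((o + 31) - 46) = -2 + ((31 + o) - 46) = -2 + (-15 + o) = -17 + o)
E = 60 (E = -5*(-12) + 0 = 60 + 0 = 60)
F(S, Q) = 300*Q (F(S, Q) = 5*(60*Q) = 300*Q)
(F(v, 21) + K(-189, 28))/(-48680 - 30578) = (300*21 + (-17 - 189))/(-48680 - 30578) = (6300 - 206)/(-79258) = 6094*(-1/79258) = -3047/39629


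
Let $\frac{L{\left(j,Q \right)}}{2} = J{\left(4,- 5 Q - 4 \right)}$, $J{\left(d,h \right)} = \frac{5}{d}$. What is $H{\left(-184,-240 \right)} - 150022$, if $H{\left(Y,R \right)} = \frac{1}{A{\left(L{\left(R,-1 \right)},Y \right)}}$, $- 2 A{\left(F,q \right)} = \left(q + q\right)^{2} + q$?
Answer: $- \frac{10144487641}{67620} \approx -1.5002 \cdot 10^{5}$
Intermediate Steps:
$L{\left(j,Q \right)} = \frac{5}{2}$ ($L{\left(j,Q \right)} = 2 \cdot \frac{5}{4} = \frac{5}{2}$)
$A{\left(F,q \right)} = - 2 q^{2} - \frac{q}{2}$ ($A{\left(F,q \right)} = - \frac{\left(q + q\right)^{2} + q}{2} = - \frac{\left(2 q\right)^{2} + q}{2} = - \frac{4 q^{2} + q}{2} = - \frac{q + 4 q^{2}}{2} = - 2 q^{2} - \frac{q}{2}$)
$H{\left(Y,R \right)} = - \frac{2}{Y \left(1 + 4 Y\right)}$ ($H{\left(Y,R \right)} = \frac{1}{\left(- \frac{1}{2}\right) Y \left(1 + 4 Y\right)} = - \frac{2}{Y \left(1 + 4 Y\right)}$)
$H{\left(-184,-240 \right)} - 150022 = - \frac{2}{\left(-184\right) \left(1 + 4 \left(-184\right)\right)} - 150022 = \left(-2\right) \left(- \frac{1}{184}\right) \frac{1}{1 - 736} - 150022 = \left(-2\right) \left(- \frac{1}{184}\right) \frac{1}{-735} - 150022 = \left(-2\right) \left(- \frac{1}{184}\right) \left(- \frac{1}{735}\right) - 150022 = - \frac{1}{67620} - 150022 = - \frac{10144487641}{67620}$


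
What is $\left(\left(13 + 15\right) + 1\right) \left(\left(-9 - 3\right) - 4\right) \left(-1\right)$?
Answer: $464$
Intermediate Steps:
$\left(\left(13 + 15\right) + 1\right) \left(\left(-9 - 3\right) - 4\right) \left(-1\right) = \left(28 + 1\right) \left(-12 - 4\right) \left(-1\right) = 29 \left(-16\right) \left(-1\right) = \left(-464\right) \left(-1\right) = 464$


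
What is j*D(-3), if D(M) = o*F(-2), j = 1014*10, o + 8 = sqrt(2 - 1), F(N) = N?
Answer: 141960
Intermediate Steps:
o = -7 (o = -8 + sqrt(2 - 1) = -8 + sqrt(1) = -8 + 1 = -7)
j = 10140
D(M) = 14 (D(M) = -7*(-2) = 14)
j*D(-3) = 10140*14 = 141960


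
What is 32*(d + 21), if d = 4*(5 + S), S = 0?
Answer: 1312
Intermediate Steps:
d = 20 (d = 4*(5 + 0) = 4*5 = 20)
32*(d + 21) = 32*(20 + 21) = 32*41 = 1312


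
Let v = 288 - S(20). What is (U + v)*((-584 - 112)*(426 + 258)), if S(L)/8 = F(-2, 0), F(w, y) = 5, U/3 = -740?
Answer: 938798208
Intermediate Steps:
U = -2220 (U = 3*(-740) = -2220)
S(L) = 40 (S(L) = 8*5 = 40)
v = 248 (v = 288 - 1*40 = 288 - 40 = 248)
(U + v)*((-584 - 112)*(426 + 258)) = (-2220 + 248)*((-584 - 112)*(426 + 258)) = -(-1372512)*684 = -1972*(-476064) = 938798208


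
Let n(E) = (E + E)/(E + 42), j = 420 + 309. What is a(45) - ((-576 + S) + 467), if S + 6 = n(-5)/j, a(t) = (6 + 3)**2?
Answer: 5286718/26973 ≈ 196.00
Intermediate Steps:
j = 729
a(t) = 81 (a(t) = 9**2 = 81)
n(E) = 2*E/(42 + E) (n(E) = (2*E)/(42 + E) = 2*E/(42 + E))
S = -161848/26973 (S = -6 + (2*(-5)/(42 - 5))/729 = -6 + (2*(-5)/37)*(1/729) = -6 + (2*(-5)*(1/37))*(1/729) = -6 - 10/37*1/729 = -6 - 10/26973 = -161848/26973 ≈ -6.0004)
a(45) - ((-576 + S) + 467) = 81 - ((-576 - 161848/26973) + 467) = 81 - (-15698296/26973 + 467) = 81 - 1*(-3101905/26973) = 81 + 3101905/26973 = 5286718/26973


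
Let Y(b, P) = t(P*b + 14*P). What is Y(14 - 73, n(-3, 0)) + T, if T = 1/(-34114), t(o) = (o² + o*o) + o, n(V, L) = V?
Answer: 1248060689/34114 ≈ 36585.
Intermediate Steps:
t(o) = o + 2*o² (t(o) = (o² + o²) + o = 2*o² + o = o + 2*o²)
Y(b, P) = (14*P + P*b)*(1 + 28*P + 2*P*b) (Y(b, P) = (P*b + 14*P)*(1 + 2*(P*b + 14*P)) = (14*P + P*b)*(1 + 2*(14*P + P*b)) = (14*P + P*b)*(1 + (28*P + 2*P*b)) = (14*P + P*b)*(1 + 28*P + 2*P*b))
T = -1/34114 ≈ -2.9313e-5
Y(14 - 73, n(-3, 0)) + T = -3*(1 + 2*(-3)*(14 + (14 - 73)))*(14 + (14 - 73)) - 1/34114 = -3*(1 + 2*(-3)*(14 - 59))*(14 - 59) - 1/34114 = -3*(1 + 2*(-3)*(-45))*(-45) - 1/34114 = -3*(1 + 270)*(-45) - 1/34114 = -3*271*(-45) - 1/34114 = 36585 - 1/34114 = 1248060689/34114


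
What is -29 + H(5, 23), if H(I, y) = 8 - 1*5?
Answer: -26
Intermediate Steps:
H(I, y) = 3 (H(I, y) = 8 - 5 = 3)
-29 + H(5, 23) = -29 + 3 = -26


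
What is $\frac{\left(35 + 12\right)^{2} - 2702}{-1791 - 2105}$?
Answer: $\frac{493}{3896} \approx 0.12654$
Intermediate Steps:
$\frac{\left(35 + 12\right)^{2} - 2702}{-1791 - 2105} = \frac{47^{2} - 2702}{-3896} = \left(2209 - 2702\right) \left(- \frac{1}{3896}\right) = \left(-493\right) \left(- \frac{1}{3896}\right) = \frac{493}{3896}$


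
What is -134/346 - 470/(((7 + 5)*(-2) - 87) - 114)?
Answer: 13247/7785 ≈ 1.7016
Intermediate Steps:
-134/346 - 470/(((7 + 5)*(-2) - 87) - 114) = -134*1/346 - 470/((12*(-2) - 87) - 114) = -67/173 - 470/((-24 - 87) - 114) = -67/173 - 470/(-111 - 114) = -67/173 - 470/(-225) = -67/173 - 470*(-1/225) = -67/173 + 94/45 = 13247/7785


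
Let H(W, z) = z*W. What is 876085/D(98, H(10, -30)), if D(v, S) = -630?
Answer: -25031/18 ≈ -1390.6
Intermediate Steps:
H(W, z) = W*z
876085/D(98, H(10, -30)) = 876085/(-630) = 876085*(-1/630) = -25031/18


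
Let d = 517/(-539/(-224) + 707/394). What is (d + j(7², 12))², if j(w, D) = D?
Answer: 12794499763600/701243361 ≈ 18245.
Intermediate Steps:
d = 3259168/26481 (d = 517/(-539*(-1/224) + 707*(1/394)) = 517/(77/32 + 707/394) = 517/(26481/6304) = 517*(6304/26481) = 3259168/26481 ≈ 123.08)
(d + j(7², 12))² = (3259168/26481 + 12)² = (3576940/26481)² = 12794499763600/701243361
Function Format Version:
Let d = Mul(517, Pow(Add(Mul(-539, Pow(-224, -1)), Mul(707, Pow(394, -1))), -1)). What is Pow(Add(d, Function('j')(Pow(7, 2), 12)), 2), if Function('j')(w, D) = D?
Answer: Rational(12794499763600, 701243361) ≈ 18245.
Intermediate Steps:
d = Rational(3259168, 26481) (d = Mul(517, Pow(Add(Mul(-539, Rational(-1, 224)), Mul(707, Rational(1, 394))), -1)) = Mul(517, Pow(Add(Rational(77, 32), Rational(707, 394)), -1)) = Mul(517, Pow(Rational(26481, 6304), -1)) = Mul(517, Rational(6304, 26481)) = Rational(3259168, 26481) ≈ 123.08)
Pow(Add(d, Function('j')(Pow(7, 2), 12)), 2) = Pow(Add(Rational(3259168, 26481), 12), 2) = Pow(Rational(3576940, 26481), 2) = Rational(12794499763600, 701243361)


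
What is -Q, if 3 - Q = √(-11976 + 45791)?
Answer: -3 + √33815 ≈ 180.89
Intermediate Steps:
Q = 3 - √33815 (Q = 3 - √(-11976 + 45791) = 3 - √33815 ≈ -180.89)
-Q = -(3 - √33815) = -3 + √33815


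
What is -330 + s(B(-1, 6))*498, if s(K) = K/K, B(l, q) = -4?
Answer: 168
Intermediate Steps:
s(K) = 1
-330 + s(B(-1, 6))*498 = -330 + 1*498 = -330 + 498 = 168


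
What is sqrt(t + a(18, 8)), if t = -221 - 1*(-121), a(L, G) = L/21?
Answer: I*sqrt(4858)/7 ≈ 9.957*I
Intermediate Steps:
a(L, G) = L/21 (a(L, G) = L*(1/21) = L/21)
t = -100 (t = -221 + 121 = -100)
sqrt(t + a(18, 8)) = sqrt(-100 + (1/21)*18) = sqrt(-100 + 6/7) = sqrt(-694/7) = I*sqrt(4858)/7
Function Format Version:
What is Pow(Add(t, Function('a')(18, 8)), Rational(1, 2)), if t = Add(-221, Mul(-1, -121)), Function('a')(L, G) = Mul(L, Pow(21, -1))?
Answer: Mul(Rational(1, 7), I, Pow(4858, Rational(1, 2))) ≈ Mul(9.9570, I)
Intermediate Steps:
Function('a')(L, G) = Mul(Rational(1, 21), L) (Function('a')(L, G) = Mul(L, Rational(1, 21)) = Mul(Rational(1, 21), L))
t = -100 (t = Add(-221, 121) = -100)
Pow(Add(t, Function('a')(18, 8)), Rational(1, 2)) = Pow(Add(-100, Mul(Rational(1, 21), 18)), Rational(1, 2)) = Pow(Add(-100, Rational(6, 7)), Rational(1, 2)) = Pow(Rational(-694, 7), Rational(1, 2)) = Mul(Rational(1, 7), I, Pow(4858, Rational(1, 2)))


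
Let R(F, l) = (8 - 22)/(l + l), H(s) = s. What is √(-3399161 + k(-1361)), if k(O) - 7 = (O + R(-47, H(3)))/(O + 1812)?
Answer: 2*I*√1555631859639/1353 ≈ 1843.7*I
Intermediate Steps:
R(F, l) = -7/l (R(F, l) = -14*1/(2*l) = -7/l)
k(O) = 7 + (-7/3 + O)/(1812 + O) (k(O) = 7 + (O - 7/3)/(O + 1812) = 7 + (O - 7*⅓)/(1812 + O) = 7 + (O - 7/3)/(1812 + O) = 7 + (-7/3 + O)/(1812 + O))
√(-3399161 + k(-1361)) = √(-3399161 + (38045 + 24*(-1361))/(3*(1812 - 1361))) = √(-3399161 + (⅓)*(38045 - 32664)/451) = √(-3399161 + (⅓)*(1/451)*5381) = √(-3399161 + 5381/1353) = √(-4599059452/1353) = 2*I*√1555631859639/1353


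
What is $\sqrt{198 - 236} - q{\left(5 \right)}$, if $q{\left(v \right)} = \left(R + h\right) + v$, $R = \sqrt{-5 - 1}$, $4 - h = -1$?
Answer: $-10 + i \sqrt{38} - i \sqrt{6} \approx -10.0 + 3.7149 i$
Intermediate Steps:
$h = 5$ ($h = 4 - -1 = 4 + 1 = 5$)
$R = i \sqrt{6}$ ($R = \sqrt{-6} = i \sqrt{6} \approx 2.4495 i$)
$q{\left(v \right)} = 5 + v + i \sqrt{6}$ ($q{\left(v \right)} = \left(i \sqrt{6} + 5\right) + v = \left(5 + i \sqrt{6}\right) + v = 5 + v + i \sqrt{6}$)
$\sqrt{198 - 236} - q{\left(5 \right)} = \sqrt{198 - 236} - \left(5 + 5 + i \sqrt{6}\right) = \sqrt{-38} - \left(10 + i \sqrt{6}\right) = i \sqrt{38} - \left(10 + i \sqrt{6}\right) = -10 + i \sqrt{38} - i \sqrt{6}$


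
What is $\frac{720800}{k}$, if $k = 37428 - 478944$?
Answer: $- \frac{180200}{110379} \approx -1.6326$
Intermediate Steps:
$k = -441516$ ($k = 37428 - 478944 = -441516$)
$\frac{720800}{k} = \frac{720800}{-441516} = 720800 \left(- \frac{1}{441516}\right) = - \frac{180200}{110379}$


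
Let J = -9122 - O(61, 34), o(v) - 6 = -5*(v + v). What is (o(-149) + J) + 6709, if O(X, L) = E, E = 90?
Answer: -1007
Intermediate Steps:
O(X, L) = 90
o(v) = 6 - 10*v (o(v) = 6 - 5*(v + v) = 6 - 10*v)
J = -9212 (J = -9122 - 1*90 = -9122 - 90 = -9212)
(o(-149) + J) + 6709 = ((6 - 10*(-149)) - 9212) + 6709 = ((6 + 1490) - 9212) + 6709 = (1496 - 9212) + 6709 = -7716 + 6709 = -1007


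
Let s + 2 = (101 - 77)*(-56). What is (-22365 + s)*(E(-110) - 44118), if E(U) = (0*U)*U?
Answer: 1046081898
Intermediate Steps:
E(U) = 0 (E(U) = 0*U = 0)
s = -1346 (s = -2 + (101 - 77)*(-56) = -2 + 24*(-56) = -2 - 1344 = -1346)
(-22365 + s)*(E(-110) - 44118) = (-22365 - 1346)*(0 - 44118) = -23711*(-44118) = 1046081898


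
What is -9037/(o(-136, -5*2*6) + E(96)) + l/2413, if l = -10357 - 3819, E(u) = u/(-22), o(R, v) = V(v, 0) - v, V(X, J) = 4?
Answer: -249168547/1582928 ≈ -157.41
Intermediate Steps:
o(R, v) = 4 - v
E(u) = -u/22 (E(u) = u*(-1/22) = -u/22)
l = -14176
-9037/(o(-136, -5*2*6) + E(96)) + l/2413 = -9037/((4 - (-5*2)*6) - 1/22*96) - 14176/2413 = -9037/((4 - (-10)*6) - 48/11) - 14176*1/2413 = -9037/((4 - 1*(-60)) - 48/11) - 14176/2413 = -9037/((4 + 60) - 48/11) - 14176/2413 = -9037/(64 - 48/11) - 14176/2413 = -9037/656/11 - 14176/2413 = -9037*11/656 - 14176/2413 = -99407/656 - 14176/2413 = -249168547/1582928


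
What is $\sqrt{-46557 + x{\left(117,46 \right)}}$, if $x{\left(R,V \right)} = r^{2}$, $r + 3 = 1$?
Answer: $i \sqrt{46553} \approx 215.76 i$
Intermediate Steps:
$r = -2$ ($r = -3 + 1 = -2$)
$x{\left(R,V \right)} = 4$ ($x{\left(R,V \right)} = \left(-2\right)^{2} = 4$)
$\sqrt{-46557 + x{\left(117,46 \right)}} = \sqrt{-46557 + 4} = \sqrt{-46553} = i \sqrt{46553}$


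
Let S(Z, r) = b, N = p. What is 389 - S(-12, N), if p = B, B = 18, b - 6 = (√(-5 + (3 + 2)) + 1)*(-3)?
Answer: 386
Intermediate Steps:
b = 3 (b = 6 + (√(-5 + (3 + 2)) + 1)*(-3) = 6 + (√(-5 + 5) + 1)*(-3) = 6 + (√0 + 1)*(-3) = 6 + (0 + 1)*(-3) = 6 + 1*(-3) = 6 - 3 = 3)
p = 18
N = 18
S(Z, r) = 3
389 - S(-12, N) = 389 - 1*3 = 389 - 3 = 386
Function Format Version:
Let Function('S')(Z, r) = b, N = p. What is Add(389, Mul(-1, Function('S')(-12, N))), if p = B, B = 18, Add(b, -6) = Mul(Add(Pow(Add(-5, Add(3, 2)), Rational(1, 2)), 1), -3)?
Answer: 386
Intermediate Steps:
b = 3 (b = Add(6, Mul(Add(Pow(Add(-5, Add(3, 2)), Rational(1, 2)), 1), -3)) = Add(6, Mul(Add(Pow(Add(-5, 5), Rational(1, 2)), 1), -3)) = Add(6, Mul(Add(Pow(0, Rational(1, 2)), 1), -3)) = Add(6, Mul(Add(0, 1), -3)) = Add(6, Mul(1, -3)) = Add(6, -3) = 3)
p = 18
N = 18
Function('S')(Z, r) = 3
Add(389, Mul(-1, Function('S')(-12, N))) = Add(389, Mul(-1, 3)) = Add(389, -3) = 386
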